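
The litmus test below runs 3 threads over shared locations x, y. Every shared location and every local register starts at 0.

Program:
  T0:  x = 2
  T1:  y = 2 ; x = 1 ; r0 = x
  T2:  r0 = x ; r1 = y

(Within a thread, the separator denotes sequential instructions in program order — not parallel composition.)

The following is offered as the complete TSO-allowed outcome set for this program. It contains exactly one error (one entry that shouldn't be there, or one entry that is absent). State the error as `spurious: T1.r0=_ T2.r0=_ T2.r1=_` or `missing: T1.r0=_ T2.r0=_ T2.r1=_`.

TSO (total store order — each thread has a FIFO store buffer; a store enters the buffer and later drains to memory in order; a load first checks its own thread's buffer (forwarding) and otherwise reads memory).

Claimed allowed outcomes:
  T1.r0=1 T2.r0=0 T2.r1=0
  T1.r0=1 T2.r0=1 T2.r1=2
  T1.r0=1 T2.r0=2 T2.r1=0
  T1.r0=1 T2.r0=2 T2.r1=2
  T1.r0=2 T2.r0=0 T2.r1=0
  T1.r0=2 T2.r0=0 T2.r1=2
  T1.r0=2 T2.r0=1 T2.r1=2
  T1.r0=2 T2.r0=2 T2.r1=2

missing: T1.r0=1 T2.r0=0 T2.r1=2

outcome vector order: (T1.r0,T2.r0,T2.r1)
TSO (9): <1 0 0>; <1 0 2>; <1 1 2>; <1 2 0>; <1 2 2>; <2 0 0>; <2 0 2>; <2 1 2>; <2 2 2>
TSO∖claimed = {<1 0 2>}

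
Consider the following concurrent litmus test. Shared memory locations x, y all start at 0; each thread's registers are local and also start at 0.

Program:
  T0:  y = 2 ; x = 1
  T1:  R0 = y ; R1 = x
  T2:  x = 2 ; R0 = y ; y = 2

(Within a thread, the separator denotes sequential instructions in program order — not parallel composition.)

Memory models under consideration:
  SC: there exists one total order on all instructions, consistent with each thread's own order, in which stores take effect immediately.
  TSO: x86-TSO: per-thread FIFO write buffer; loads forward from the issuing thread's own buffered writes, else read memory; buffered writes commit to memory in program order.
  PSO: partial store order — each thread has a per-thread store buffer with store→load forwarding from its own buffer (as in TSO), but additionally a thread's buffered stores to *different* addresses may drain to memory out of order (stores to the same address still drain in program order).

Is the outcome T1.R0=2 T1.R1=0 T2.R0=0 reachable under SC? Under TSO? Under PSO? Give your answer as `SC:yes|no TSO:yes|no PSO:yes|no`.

outcome vector order: (T1.R0,T1.R1,T2.R0)
under SC → <0 0 0>, <0 0 2>, <0 1 0>, <0 1 2>, <0 2 0>, <0 2 2>, <2 0 2>, <2 1 0>, <2 1 2>, <2 2 0>, <2 2 2>
under TSO → <0 0 0>, <0 0 2>, <0 1 0>, <0 1 2>, <0 2 0>, <0 2 2>, <2 0 0>, <2 0 2>, <2 1 0>, <2 1 2>, <2 2 0>, <2 2 2>
under PSO → <0 0 0>, <0 0 2>, <0 1 0>, <0 1 2>, <0 2 0>, <0 2 2>, <2 0 0>, <2 0 2>, <2 1 0>, <2 1 2>, <2 2 0>, <2 2 2>
target <2 0 0> ∈ {TSO,PSO}

SC:no TSO:yes PSO:yes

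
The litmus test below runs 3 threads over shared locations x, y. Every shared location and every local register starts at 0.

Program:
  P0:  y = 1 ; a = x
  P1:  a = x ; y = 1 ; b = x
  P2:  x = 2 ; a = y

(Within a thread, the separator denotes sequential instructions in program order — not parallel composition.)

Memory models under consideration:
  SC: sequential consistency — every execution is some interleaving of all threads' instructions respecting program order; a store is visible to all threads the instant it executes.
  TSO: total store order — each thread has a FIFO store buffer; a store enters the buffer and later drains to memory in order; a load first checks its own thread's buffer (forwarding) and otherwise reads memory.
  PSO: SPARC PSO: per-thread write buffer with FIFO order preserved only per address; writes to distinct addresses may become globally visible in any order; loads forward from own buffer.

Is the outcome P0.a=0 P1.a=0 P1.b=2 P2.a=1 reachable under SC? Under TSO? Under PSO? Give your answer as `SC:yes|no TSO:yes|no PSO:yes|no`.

SC:yes TSO:yes PSO:yes

outcome vector order: (P0.a,P1.a,P1.b,P2.a)
[SC] allowed = {<0 0 0 1>; <0 0 2 1>; <0 2 2 1>; <2 0 0 1>; <2 0 2 0>; <2 0 2 1>; <2 2 2 0>; <2 2 2 1>}
[TSO] allowed = {<0 0 0 0>; <0 0 0 1>; <0 0 2 0>; <0 0 2 1>; <0 2 2 0>; <0 2 2 1>; <2 0 0 0>; <2 0 0 1>; <2 0 2 0>; <2 0 2 1>; <2 2 2 0>; <2 2 2 1>}
[PSO] allowed = {<0 0 0 0>; <0 0 0 1>; <0 0 2 0>; <0 0 2 1>; <0 2 2 0>; <0 2 2 1>; <2 0 0 0>; <2 0 0 1>; <2 0 2 0>; <2 0 2 1>; <2 2 2 0>; <2 2 2 1>}
target <0 0 2 1> ∈ {SC,TSO,PSO}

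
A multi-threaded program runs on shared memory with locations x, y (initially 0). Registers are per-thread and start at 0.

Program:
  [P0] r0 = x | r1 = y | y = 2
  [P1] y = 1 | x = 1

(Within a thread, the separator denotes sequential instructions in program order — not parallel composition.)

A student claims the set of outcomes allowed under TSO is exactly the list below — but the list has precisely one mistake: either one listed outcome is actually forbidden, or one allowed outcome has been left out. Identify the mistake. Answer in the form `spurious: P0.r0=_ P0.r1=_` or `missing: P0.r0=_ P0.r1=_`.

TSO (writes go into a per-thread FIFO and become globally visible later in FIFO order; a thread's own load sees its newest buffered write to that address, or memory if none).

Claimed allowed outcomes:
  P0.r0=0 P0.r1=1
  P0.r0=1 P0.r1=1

missing: P0.r0=0 P0.r1=0

outcome vector order: (P0.r0,P0.r1)
TSO: 3 outcomes — {<0 0> <0 1> <1 1>}
TSO∖claimed = {<0 0>}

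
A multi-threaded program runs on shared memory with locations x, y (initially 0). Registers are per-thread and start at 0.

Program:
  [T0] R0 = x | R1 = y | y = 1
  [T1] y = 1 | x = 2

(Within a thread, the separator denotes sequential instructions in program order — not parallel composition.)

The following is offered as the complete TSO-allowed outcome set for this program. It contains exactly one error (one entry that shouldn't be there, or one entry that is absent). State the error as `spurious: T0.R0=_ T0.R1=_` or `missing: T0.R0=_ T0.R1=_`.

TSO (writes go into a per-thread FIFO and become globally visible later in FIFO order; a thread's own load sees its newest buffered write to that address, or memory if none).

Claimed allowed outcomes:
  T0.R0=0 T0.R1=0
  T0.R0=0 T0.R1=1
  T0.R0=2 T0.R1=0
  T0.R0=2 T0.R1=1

outcome vector order: (T0.R0,T0.R1)
under TSO → 0/0, 0/1, 2/1
claimed∖TSO = {2/0}

spurious: T0.R0=2 T0.R1=0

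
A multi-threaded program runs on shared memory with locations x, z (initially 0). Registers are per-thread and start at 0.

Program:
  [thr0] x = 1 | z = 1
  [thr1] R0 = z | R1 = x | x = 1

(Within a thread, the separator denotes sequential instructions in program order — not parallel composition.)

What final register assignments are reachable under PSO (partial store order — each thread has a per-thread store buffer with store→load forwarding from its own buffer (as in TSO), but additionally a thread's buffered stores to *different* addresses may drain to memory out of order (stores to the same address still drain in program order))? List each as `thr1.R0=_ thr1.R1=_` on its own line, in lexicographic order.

thr1.R0=0 thr1.R1=0
thr1.R0=0 thr1.R1=1
thr1.R0=1 thr1.R1=0
thr1.R0=1 thr1.R1=1

outcome vector order: (thr1.R0,thr1.R1)
|PSO outcomes| = 4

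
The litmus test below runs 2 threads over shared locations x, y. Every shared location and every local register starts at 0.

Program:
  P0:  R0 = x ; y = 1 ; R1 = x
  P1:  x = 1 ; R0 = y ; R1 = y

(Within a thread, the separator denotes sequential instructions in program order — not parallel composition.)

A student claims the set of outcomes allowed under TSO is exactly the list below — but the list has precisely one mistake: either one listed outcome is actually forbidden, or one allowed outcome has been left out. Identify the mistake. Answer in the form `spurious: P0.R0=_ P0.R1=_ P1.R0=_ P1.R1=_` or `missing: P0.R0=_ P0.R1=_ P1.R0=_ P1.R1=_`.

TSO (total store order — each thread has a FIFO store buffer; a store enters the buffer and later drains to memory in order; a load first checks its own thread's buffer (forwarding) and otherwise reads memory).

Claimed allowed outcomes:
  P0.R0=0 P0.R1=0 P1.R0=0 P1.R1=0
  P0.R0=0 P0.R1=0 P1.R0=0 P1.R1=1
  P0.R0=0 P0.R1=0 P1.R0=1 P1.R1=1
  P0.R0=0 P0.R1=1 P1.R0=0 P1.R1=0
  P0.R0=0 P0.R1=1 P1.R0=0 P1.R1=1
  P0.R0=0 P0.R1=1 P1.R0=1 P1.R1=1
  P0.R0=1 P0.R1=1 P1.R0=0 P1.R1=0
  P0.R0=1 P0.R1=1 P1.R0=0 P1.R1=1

missing: P0.R0=1 P0.R1=1 P1.R0=1 P1.R1=1

outcome vector order: (P0.R0,P0.R1,P1.R0,P1.R1)
under TSO → 0000 0001 0011 0100 0101 0111 1100 1101 1111
TSO∖claimed = {1111}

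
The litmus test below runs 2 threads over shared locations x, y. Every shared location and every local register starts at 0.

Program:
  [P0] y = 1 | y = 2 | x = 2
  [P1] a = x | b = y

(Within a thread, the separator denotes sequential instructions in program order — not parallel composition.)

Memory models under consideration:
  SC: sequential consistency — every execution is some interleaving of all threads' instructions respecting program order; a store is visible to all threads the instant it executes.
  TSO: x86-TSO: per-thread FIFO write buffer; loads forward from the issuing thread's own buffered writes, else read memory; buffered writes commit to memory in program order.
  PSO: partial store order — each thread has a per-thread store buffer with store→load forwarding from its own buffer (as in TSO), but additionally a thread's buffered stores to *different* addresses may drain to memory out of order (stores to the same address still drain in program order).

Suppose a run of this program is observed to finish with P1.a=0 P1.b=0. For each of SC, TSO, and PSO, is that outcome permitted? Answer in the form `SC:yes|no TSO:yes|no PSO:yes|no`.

SC:yes TSO:yes PSO:yes

outcome vector order: (P1.a,P1.b)
SC (4): 0/0, 0/1, 0/2, 2/2
TSO (4): 0/0, 0/1, 0/2, 2/2
PSO (6): 0/0, 0/1, 0/2, 2/0, 2/1, 2/2
target 0/0 ∈ {SC,TSO,PSO}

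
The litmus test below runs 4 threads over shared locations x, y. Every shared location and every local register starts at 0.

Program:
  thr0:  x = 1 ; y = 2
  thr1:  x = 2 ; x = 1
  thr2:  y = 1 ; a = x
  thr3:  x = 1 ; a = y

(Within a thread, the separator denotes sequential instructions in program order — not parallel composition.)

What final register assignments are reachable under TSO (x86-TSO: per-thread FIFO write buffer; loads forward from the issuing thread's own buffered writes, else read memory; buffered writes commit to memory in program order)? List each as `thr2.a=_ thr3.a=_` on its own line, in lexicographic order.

thr2.a=0 thr3.a=0
thr2.a=0 thr3.a=1
thr2.a=0 thr3.a=2
thr2.a=1 thr3.a=0
thr2.a=1 thr3.a=1
thr2.a=1 thr3.a=2
thr2.a=2 thr3.a=0
thr2.a=2 thr3.a=1
thr2.a=2 thr3.a=2

outcome vector order: (thr2.a,thr3.a)
|TSO outcomes| = 9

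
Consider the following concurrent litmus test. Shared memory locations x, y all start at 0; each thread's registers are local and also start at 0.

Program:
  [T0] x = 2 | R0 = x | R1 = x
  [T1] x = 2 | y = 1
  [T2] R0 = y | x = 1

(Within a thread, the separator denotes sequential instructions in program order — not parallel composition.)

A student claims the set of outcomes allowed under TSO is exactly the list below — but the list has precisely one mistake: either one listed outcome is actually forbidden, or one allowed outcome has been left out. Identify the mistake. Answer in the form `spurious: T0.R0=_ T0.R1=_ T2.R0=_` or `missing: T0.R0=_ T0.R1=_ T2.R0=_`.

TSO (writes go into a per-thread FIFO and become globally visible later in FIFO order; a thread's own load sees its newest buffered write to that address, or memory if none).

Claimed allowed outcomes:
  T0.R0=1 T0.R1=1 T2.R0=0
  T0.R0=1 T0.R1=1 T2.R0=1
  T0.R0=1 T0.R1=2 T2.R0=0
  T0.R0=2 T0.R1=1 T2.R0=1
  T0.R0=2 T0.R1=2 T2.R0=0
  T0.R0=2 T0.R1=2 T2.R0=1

outcome vector order: (T0.R0,T0.R1,T2.R0)
TSO (7): <1 1 0>, <1 1 1>, <1 2 0>, <2 1 0>, <2 1 1>, <2 2 0>, <2 2 1>
TSO∖claimed = {<2 1 0>}

missing: T0.R0=2 T0.R1=1 T2.R0=0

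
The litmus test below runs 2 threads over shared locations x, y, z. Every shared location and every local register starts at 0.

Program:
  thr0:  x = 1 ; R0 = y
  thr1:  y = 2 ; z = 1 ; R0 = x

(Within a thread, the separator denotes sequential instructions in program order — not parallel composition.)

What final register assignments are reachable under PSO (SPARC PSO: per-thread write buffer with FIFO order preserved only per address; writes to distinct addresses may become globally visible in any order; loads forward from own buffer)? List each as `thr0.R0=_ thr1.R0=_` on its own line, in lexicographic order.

outcome vector order: (thr0.R0,thr1.R0)
|PSO outcomes| = 4

thr0.R0=0 thr1.R0=0
thr0.R0=0 thr1.R0=1
thr0.R0=2 thr1.R0=0
thr0.R0=2 thr1.R0=1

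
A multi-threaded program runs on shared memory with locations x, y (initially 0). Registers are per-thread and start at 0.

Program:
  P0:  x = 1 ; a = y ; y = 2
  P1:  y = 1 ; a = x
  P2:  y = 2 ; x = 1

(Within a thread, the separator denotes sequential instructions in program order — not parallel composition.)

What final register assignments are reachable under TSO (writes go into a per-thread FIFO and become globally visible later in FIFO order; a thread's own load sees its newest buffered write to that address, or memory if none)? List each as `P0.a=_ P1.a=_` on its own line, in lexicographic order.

outcome vector order: (P0.a,P1.a)
|TSO outcomes| = 6

P0.a=0 P1.a=0
P0.a=0 P1.a=1
P0.a=1 P1.a=0
P0.a=1 P1.a=1
P0.a=2 P1.a=0
P0.a=2 P1.a=1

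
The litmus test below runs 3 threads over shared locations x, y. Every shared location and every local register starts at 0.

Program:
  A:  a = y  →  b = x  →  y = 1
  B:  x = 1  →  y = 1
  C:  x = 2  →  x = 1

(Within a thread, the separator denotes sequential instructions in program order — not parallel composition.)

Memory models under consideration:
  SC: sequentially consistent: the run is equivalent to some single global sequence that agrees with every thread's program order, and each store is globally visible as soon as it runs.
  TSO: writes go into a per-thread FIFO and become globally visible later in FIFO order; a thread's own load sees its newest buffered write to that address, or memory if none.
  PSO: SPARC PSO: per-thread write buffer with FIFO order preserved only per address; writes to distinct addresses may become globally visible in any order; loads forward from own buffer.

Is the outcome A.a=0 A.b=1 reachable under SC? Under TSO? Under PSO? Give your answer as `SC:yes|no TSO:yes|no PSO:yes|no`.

SC:yes TSO:yes PSO:yes

outcome vector order: (A.a,A.b)
SC: 5 outcomes — {(0,0) (0,1) (0,2) (1,1) (1,2)}
TSO: 5 outcomes — {(0,0) (0,1) (0,2) (1,1) (1,2)}
PSO: 6 outcomes — {(0,0) (0,1) (0,2) (1,0) (1,1) (1,2)}
target (0,1) ∈ {SC,TSO,PSO}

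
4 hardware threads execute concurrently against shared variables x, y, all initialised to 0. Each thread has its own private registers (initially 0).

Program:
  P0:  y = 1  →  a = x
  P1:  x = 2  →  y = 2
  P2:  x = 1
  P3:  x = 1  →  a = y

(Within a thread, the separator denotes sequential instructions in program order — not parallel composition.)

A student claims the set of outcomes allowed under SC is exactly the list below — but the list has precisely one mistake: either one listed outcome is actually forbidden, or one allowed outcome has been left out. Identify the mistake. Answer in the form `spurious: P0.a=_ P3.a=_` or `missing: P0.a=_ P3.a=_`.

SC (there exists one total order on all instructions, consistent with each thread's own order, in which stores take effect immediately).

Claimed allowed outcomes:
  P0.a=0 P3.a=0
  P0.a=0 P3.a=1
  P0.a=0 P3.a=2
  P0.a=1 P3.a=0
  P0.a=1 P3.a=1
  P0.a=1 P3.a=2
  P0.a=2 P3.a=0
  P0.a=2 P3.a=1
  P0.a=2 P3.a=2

spurious: P0.a=0 P3.a=0

outcome vector order: (P0.a,P3.a)
[SC] allowed = {(0,1) (0,2) (1,0) (1,1) (1,2) (2,0) (2,1) (2,2)}
claimed∖SC = {(0,0)}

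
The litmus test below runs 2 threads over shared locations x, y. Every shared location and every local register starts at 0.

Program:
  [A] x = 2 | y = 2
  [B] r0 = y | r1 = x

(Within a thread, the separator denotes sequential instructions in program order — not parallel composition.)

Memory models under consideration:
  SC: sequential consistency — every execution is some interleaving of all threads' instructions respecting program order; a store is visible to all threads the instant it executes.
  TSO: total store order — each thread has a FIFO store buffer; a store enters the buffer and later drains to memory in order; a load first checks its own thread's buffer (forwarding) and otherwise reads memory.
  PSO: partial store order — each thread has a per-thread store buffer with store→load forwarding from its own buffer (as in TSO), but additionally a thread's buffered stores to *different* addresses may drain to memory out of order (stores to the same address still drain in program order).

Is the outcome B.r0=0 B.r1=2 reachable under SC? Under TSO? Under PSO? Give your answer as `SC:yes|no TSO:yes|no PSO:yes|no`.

outcome vector order: (B.r0,B.r1)
SC: 3 outcomes — {(0,0), (0,2), (2,2)}
TSO: 3 outcomes — {(0,0), (0,2), (2,2)}
PSO: 4 outcomes — {(0,0), (0,2), (2,0), (2,2)}
target (0,2) ∈ {SC,TSO,PSO}

SC:yes TSO:yes PSO:yes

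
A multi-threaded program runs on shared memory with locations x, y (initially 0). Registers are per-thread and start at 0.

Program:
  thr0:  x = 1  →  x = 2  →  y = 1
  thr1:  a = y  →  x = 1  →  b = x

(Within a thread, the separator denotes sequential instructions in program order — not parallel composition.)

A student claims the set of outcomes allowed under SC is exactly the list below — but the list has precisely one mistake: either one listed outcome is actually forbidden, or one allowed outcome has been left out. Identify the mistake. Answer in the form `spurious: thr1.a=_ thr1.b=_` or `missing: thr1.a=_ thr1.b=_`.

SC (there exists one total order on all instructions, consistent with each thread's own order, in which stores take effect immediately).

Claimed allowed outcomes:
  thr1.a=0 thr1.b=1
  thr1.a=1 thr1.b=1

outcome vector order: (thr1.a,thr1.b)
SC: 3 outcomes — {(0,1); (0,2); (1,1)}
SC∖claimed = {(0,2)}

missing: thr1.a=0 thr1.b=2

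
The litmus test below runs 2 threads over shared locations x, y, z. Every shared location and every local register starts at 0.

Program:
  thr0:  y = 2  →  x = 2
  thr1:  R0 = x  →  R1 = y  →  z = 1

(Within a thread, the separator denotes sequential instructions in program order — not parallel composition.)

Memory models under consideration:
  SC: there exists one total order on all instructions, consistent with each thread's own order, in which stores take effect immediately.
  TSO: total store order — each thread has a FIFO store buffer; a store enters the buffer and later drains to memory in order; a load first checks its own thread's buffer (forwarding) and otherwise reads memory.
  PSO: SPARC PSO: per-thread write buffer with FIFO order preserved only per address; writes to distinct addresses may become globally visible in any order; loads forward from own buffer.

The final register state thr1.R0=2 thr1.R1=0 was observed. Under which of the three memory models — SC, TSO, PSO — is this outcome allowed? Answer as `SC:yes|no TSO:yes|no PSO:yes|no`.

SC:no TSO:no PSO:yes

outcome vector order: (thr1.R0,thr1.R1)
SC: 3 outcomes — {0/0, 0/2, 2/2}
TSO: 3 outcomes — {0/0, 0/2, 2/2}
PSO: 4 outcomes — {0/0, 0/2, 2/0, 2/2}
target 2/0 ∈ {PSO}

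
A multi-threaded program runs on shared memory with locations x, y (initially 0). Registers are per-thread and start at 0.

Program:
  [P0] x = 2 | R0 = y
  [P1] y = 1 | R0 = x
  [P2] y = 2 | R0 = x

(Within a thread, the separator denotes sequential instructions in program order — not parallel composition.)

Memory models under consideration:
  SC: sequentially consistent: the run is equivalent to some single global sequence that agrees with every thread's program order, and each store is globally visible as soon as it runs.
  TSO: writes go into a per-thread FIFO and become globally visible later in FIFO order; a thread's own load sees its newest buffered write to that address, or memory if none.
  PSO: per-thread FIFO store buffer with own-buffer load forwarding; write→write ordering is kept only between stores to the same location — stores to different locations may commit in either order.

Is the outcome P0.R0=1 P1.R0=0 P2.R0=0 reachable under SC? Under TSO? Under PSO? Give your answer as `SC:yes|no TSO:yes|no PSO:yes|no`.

SC:yes TSO:yes PSO:yes

outcome vector order: (P0.R0,P1.R0,P2.R0)
under SC → 022; 100; 102; 120; 122; 200; 202; 220; 222
under TSO → 000; 002; 020; 022; 100; 102; 120; 122; 200; 202; 220; 222
under PSO → 000; 002; 020; 022; 100; 102; 120; 122; 200; 202; 220; 222
target 100 ∈ {SC,TSO,PSO}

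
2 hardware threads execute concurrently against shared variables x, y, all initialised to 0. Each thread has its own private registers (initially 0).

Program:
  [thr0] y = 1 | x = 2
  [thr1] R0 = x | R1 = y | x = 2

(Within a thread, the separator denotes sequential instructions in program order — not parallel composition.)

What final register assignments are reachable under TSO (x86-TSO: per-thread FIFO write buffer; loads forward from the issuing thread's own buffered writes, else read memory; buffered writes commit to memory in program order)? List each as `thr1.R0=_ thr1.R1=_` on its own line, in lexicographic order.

outcome vector order: (thr1.R0,thr1.R1)
|TSO outcomes| = 3

thr1.R0=0 thr1.R1=0
thr1.R0=0 thr1.R1=1
thr1.R0=2 thr1.R1=1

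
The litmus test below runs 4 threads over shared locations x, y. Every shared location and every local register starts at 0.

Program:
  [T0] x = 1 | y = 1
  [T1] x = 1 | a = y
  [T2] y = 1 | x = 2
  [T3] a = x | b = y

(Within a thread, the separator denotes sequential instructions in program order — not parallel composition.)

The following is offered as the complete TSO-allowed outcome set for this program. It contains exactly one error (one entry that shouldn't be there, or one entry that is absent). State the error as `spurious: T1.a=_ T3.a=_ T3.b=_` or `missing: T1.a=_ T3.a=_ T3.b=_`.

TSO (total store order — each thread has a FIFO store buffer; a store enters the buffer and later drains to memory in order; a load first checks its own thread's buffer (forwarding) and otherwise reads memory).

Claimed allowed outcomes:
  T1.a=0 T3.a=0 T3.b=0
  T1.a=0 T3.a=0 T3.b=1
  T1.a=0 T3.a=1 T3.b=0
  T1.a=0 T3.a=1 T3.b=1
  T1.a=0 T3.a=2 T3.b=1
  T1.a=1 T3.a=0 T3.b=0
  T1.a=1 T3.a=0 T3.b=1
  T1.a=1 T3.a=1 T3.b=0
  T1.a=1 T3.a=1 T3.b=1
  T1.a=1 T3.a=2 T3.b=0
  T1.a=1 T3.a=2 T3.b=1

outcome vector order: (T1.a,T3.a,T3.b)
TSO (10): 0/0/0 0/0/1 0/1/0 0/1/1 0/2/1 1/0/0 1/0/1 1/1/0 1/1/1 1/2/1
claimed∖TSO = {1/2/0}

spurious: T1.a=1 T3.a=2 T3.b=0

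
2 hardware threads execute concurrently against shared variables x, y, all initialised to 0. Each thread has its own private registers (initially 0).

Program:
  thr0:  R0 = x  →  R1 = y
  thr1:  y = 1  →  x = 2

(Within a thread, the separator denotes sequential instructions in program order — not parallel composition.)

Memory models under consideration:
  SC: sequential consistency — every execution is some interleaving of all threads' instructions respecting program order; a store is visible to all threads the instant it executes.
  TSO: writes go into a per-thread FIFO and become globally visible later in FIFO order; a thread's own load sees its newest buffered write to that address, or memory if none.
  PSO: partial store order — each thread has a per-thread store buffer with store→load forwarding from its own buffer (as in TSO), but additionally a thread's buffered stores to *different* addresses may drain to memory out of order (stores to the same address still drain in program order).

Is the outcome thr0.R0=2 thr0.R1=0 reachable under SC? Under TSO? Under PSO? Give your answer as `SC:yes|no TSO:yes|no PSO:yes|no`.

SC:no TSO:no PSO:yes

outcome vector order: (thr0.R0,thr0.R1)
under SC → (0,0), (0,1), (2,1)
under TSO → (0,0), (0,1), (2,1)
under PSO → (0,0), (0,1), (2,0), (2,1)
target (2,0) ∈ {PSO}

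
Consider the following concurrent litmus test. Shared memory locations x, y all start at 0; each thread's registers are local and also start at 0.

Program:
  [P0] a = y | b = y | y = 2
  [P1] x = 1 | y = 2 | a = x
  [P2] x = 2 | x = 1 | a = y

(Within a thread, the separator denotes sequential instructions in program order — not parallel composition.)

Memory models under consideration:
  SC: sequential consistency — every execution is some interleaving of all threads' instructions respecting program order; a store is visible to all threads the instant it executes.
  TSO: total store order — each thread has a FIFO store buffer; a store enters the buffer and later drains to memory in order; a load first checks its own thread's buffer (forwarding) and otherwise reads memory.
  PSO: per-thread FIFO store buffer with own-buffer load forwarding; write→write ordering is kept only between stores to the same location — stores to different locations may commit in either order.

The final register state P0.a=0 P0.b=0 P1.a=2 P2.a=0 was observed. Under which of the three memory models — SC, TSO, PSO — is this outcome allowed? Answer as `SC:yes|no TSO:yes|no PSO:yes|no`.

SC:no TSO:yes PSO:yes

outcome vector order: (P0.a,P0.b,P1.a,P2.a)
[SC] allowed = {0/0/1/0, 0/0/1/2, 0/0/2/2, 0/2/1/0, 0/2/1/2, 0/2/2/2, 2/2/1/0, 2/2/1/2, 2/2/2/2}
[TSO] allowed = {0/0/1/0, 0/0/1/2, 0/0/2/0, 0/0/2/2, 0/2/1/0, 0/2/1/2, 0/2/2/0, 0/2/2/2, 2/2/1/0, 2/2/1/2, 2/2/2/0, 2/2/2/2}
[PSO] allowed = {0/0/1/0, 0/0/1/2, 0/0/2/0, 0/0/2/2, 0/2/1/0, 0/2/1/2, 0/2/2/0, 0/2/2/2, 2/2/1/0, 2/2/1/2, 2/2/2/0, 2/2/2/2}
target 0/0/2/0 ∈ {TSO,PSO}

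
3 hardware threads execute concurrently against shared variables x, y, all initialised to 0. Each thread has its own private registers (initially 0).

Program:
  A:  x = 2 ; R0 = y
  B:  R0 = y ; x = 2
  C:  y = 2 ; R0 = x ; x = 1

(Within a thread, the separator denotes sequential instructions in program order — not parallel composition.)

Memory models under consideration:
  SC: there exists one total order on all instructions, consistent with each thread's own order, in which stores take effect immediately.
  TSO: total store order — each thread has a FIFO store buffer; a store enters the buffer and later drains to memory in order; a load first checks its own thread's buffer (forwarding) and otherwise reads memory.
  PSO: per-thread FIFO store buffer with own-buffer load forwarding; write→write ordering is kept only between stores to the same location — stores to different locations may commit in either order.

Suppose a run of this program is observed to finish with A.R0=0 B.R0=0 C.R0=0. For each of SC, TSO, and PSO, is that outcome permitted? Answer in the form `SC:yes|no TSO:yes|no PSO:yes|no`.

outcome vector order: (A.R0,B.R0,C.R0)
[SC] allowed = {<0 0 2>, <0 2 2>, <2 0 0>, <2 0 2>, <2 2 0>, <2 2 2>}
[TSO] allowed = {<0 0 0>, <0 0 2>, <0 2 0>, <0 2 2>, <2 0 0>, <2 0 2>, <2 2 0>, <2 2 2>}
[PSO] allowed = {<0 0 0>, <0 0 2>, <0 2 0>, <0 2 2>, <2 0 0>, <2 0 2>, <2 2 0>, <2 2 2>}
target <0 0 0> ∈ {TSO,PSO}

SC:no TSO:yes PSO:yes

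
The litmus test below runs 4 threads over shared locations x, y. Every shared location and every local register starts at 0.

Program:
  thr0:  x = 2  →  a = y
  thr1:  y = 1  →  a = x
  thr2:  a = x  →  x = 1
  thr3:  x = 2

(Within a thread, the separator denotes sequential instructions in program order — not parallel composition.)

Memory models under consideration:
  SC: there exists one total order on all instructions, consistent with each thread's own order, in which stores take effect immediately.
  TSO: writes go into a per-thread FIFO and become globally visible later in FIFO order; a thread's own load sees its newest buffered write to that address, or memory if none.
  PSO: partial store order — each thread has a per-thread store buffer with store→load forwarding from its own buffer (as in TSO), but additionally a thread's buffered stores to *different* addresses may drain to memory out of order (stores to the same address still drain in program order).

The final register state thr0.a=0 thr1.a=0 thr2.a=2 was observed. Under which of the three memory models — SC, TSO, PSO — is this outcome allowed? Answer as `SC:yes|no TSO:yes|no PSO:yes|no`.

SC:no TSO:yes PSO:yes

outcome vector order: (thr0.a,thr1.a,thr2.a)
SC: 10 outcomes — {0/1/0; 0/1/2; 0/2/0; 0/2/2; 1/0/0; 1/0/2; 1/1/0; 1/1/2; 1/2/0; 1/2/2}
TSO: 12 outcomes — {0/0/0; 0/0/2; 0/1/0; 0/1/2; 0/2/0; 0/2/2; 1/0/0; 1/0/2; 1/1/0; 1/1/2; 1/2/0; 1/2/2}
PSO: 12 outcomes — {0/0/0; 0/0/2; 0/1/0; 0/1/2; 0/2/0; 0/2/2; 1/0/0; 1/0/2; 1/1/0; 1/1/2; 1/2/0; 1/2/2}
target 0/0/2 ∈ {TSO,PSO}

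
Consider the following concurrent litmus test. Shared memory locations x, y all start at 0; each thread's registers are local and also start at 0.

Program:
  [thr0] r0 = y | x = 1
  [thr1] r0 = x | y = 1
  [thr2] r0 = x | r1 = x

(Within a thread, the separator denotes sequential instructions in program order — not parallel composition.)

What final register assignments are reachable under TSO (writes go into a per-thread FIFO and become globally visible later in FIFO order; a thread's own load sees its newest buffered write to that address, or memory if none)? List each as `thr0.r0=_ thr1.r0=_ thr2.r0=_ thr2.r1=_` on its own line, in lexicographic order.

thr0.r0=0 thr1.r0=0 thr2.r0=0 thr2.r1=0
thr0.r0=0 thr1.r0=0 thr2.r0=0 thr2.r1=1
thr0.r0=0 thr1.r0=0 thr2.r0=1 thr2.r1=1
thr0.r0=0 thr1.r0=1 thr2.r0=0 thr2.r1=0
thr0.r0=0 thr1.r0=1 thr2.r0=0 thr2.r1=1
thr0.r0=0 thr1.r0=1 thr2.r0=1 thr2.r1=1
thr0.r0=1 thr1.r0=0 thr2.r0=0 thr2.r1=0
thr0.r0=1 thr1.r0=0 thr2.r0=0 thr2.r1=1
thr0.r0=1 thr1.r0=0 thr2.r0=1 thr2.r1=1

outcome vector order: (thr0.r0,thr1.r0,thr2.r0,thr2.r1)
|TSO outcomes| = 9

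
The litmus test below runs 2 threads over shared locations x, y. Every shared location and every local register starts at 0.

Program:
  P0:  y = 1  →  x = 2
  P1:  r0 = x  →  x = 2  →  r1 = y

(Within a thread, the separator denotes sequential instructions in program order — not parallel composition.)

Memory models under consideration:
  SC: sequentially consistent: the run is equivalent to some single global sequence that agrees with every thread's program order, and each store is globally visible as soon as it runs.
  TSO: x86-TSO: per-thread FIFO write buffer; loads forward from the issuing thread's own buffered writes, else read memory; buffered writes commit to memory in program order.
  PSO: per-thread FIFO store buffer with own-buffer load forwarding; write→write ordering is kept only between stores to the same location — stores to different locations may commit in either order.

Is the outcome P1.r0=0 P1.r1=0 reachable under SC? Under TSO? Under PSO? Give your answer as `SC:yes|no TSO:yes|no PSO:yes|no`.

SC:yes TSO:yes PSO:yes

outcome vector order: (P1.r0,P1.r1)
SC: 3 outcomes — {0/0; 0/1; 2/1}
TSO: 3 outcomes — {0/0; 0/1; 2/1}
PSO: 4 outcomes — {0/0; 0/1; 2/0; 2/1}
target 0/0 ∈ {SC,TSO,PSO}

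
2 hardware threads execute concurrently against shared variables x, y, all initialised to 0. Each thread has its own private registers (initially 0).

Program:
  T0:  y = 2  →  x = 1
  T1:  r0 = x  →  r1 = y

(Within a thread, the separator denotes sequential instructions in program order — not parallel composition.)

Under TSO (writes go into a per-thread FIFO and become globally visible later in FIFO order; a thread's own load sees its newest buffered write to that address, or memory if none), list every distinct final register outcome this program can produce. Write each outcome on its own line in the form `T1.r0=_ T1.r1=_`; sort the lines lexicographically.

T1.r0=0 T1.r1=0
T1.r0=0 T1.r1=2
T1.r0=1 T1.r1=2

outcome vector order: (T1.r0,T1.r1)
|TSO outcomes| = 3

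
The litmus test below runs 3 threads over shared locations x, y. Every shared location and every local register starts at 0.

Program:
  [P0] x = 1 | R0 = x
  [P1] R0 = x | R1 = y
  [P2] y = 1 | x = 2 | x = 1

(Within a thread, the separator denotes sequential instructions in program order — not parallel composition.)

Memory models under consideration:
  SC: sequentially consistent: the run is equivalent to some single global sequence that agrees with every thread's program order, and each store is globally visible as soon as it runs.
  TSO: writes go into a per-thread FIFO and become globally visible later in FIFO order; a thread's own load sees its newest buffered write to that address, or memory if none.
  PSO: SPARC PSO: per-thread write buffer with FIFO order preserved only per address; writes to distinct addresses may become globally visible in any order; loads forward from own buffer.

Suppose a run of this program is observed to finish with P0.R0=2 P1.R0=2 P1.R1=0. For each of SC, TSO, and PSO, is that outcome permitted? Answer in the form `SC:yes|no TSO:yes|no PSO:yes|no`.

outcome vector order: (P0.R0,P1.R0,P1.R1)
[SC] allowed = {100, 101, 110, 111, 121, 200, 201, 210, 211, 221}
[TSO] allowed = {100, 101, 110, 111, 121, 200, 201, 210, 211, 221}
[PSO] allowed = {100, 101, 110, 111, 120, 121, 200, 201, 210, 211, 220, 221}
target 220 ∈ {PSO}

SC:no TSO:no PSO:yes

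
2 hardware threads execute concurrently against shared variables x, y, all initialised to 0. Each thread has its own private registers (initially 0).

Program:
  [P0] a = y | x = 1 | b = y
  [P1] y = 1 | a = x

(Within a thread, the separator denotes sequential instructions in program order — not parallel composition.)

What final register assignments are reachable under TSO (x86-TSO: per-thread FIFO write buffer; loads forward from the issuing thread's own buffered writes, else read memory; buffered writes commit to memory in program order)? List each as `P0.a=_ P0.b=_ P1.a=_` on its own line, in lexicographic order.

outcome vector order: (P0.a,P0.b,P1.a)
|TSO outcomes| = 6

P0.a=0 P0.b=0 P1.a=0
P0.a=0 P0.b=0 P1.a=1
P0.a=0 P0.b=1 P1.a=0
P0.a=0 P0.b=1 P1.a=1
P0.a=1 P0.b=1 P1.a=0
P0.a=1 P0.b=1 P1.a=1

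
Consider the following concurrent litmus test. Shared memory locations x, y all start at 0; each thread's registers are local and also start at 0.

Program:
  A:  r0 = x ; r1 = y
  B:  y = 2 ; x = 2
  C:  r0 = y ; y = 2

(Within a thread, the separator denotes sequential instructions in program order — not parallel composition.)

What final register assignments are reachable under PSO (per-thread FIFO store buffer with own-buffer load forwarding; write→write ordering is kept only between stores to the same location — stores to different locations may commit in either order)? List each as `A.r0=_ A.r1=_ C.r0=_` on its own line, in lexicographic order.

outcome vector order: (A.r0,A.r1,C.r0)
|PSO outcomes| = 8

A.r0=0 A.r1=0 C.r0=0
A.r0=0 A.r1=0 C.r0=2
A.r0=0 A.r1=2 C.r0=0
A.r0=0 A.r1=2 C.r0=2
A.r0=2 A.r1=0 C.r0=0
A.r0=2 A.r1=0 C.r0=2
A.r0=2 A.r1=2 C.r0=0
A.r0=2 A.r1=2 C.r0=2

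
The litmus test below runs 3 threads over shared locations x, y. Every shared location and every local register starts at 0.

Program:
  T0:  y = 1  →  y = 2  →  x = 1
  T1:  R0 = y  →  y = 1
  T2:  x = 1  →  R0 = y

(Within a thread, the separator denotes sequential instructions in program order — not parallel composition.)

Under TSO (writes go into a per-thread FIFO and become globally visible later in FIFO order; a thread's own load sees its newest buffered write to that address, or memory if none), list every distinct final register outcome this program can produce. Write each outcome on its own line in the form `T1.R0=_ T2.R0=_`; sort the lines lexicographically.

T1.R0=0 T2.R0=0
T1.R0=0 T2.R0=1
T1.R0=0 T2.R0=2
T1.R0=1 T2.R0=0
T1.R0=1 T2.R0=1
T1.R0=1 T2.R0=2
T1.R0=2 T2.R0=0
T1.R0=2 T2.R0=1
T1.R0=2 T2.R0=2

outcome vector order: (T1.R0,T2.R0)
|TSO outcomes| = 9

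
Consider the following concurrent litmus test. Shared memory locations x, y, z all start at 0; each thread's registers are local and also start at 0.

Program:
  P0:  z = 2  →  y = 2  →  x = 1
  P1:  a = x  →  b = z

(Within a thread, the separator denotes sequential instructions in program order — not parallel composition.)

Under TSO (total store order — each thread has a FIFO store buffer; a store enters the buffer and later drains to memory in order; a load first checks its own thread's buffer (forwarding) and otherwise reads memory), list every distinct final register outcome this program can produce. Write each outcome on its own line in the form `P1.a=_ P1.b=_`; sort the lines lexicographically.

P1.a=0 P1.b=0
P1.a=0 P1.b=2
P1.a=1 P1.b=2

outcome vector order: (P1.a,P1.b)
|TSO outcomes| = 3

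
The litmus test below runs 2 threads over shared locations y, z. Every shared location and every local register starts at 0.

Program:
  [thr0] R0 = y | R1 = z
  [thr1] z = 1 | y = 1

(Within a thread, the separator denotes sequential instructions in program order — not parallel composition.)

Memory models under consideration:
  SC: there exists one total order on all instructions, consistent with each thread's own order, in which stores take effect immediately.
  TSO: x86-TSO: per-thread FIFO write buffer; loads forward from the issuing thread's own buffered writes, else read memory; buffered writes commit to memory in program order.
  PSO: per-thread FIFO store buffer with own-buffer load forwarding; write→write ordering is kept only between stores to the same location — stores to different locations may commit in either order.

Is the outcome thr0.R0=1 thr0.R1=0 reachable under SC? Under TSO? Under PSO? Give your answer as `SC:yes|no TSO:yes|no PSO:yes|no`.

SC:no TSO:no PSO:yes

outcome vector order: (thr0.R0,thr0.R1)
SC (3): (0,0), (0,1), (1,1)
TSO (3): (0,0), (0,1), (1,1)
PSO (4): (0,0), (0,1), (1,0), (1,1)
target (1,0) ∈ {PSO}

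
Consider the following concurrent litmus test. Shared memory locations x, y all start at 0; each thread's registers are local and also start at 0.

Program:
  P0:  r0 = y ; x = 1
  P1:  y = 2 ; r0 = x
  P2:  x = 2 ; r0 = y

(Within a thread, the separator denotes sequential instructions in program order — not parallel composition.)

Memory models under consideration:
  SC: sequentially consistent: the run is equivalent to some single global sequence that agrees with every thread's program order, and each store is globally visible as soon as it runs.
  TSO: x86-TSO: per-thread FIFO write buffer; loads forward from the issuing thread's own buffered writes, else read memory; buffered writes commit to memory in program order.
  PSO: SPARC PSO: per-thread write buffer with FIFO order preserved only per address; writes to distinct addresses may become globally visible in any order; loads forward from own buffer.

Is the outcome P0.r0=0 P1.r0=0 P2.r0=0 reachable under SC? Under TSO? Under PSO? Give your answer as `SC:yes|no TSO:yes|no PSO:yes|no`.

outcome vector order: (P0.r0,P1.r0,P2.r0)
under SC → (0,0,2); (0,1,0); (0,1,2); (0,2,0); (0,2,2); (2,0,2); (2,1,0); (2,1,2); (2,2,0); (2,2,2)
under TSO → (0,0,0); (0,0,2); (0,1,0); (0,1,2); (0,2,0); (0,2,2); (2,0,0); (2,0,2); (2,1,0); (2,1,2); (2,2,0); (2,2,2)
under PSO → (0,0,0); (0,0,2); (0,1,0); (0,1,2); (0,2,0); (0,2,2); (2,0,0); (2,0,2); (2,1,0); (2,1,2); (2,2,0); (2,2,2)
target (0,0,0) ∈ {TSO,PSO}

SC:no TSO:yes PSO:yes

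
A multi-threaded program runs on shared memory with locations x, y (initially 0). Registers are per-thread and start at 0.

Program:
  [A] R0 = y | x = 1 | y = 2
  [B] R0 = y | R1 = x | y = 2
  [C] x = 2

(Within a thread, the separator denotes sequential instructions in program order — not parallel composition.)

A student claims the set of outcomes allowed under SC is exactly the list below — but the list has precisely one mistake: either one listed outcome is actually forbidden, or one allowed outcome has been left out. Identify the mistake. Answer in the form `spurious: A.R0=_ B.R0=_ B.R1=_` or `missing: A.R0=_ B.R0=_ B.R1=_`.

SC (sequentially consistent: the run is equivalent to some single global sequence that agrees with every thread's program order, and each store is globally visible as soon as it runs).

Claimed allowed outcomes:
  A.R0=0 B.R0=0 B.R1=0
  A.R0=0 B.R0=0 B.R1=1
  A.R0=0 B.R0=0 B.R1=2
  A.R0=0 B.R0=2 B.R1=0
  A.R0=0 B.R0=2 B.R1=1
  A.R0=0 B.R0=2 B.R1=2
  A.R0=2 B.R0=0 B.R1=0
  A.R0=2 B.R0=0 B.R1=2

spurious: A.R0=0 B.R0=2 B.R1=0

outcome vector order: (A.R0,B.R0,B.R1)
under SC → 0/0/0, 0/0/1, 0/0/2, 0/2/1, 0/2/2, 2/0/0, 2/0/2
claimed∖SC = {0/2/0}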